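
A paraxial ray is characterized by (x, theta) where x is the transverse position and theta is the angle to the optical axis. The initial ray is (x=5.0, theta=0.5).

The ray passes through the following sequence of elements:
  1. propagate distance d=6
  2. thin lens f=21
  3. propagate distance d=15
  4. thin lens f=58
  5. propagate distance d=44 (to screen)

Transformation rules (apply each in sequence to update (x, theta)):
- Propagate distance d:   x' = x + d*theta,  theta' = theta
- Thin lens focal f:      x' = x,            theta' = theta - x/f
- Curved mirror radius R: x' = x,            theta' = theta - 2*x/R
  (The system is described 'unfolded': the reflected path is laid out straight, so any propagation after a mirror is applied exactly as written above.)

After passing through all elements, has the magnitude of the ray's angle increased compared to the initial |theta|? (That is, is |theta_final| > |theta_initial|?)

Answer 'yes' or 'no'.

Initial: x=5.0000 theta=0.5000
After 1 (propagate distance d=6): x=8.0000 theta=0.5000
After 2 (thin lens f=21): x=8.0000 theta=5/42 (≈0.1190)
After 3 (propagate distance d=15): x=137/14 (≈9.7857) theta=5/42 (≈0.1190)
After 4 (thin lens f=58): x=137/14 (≈9.7857) theta=-121/2436 (≈-0.0497)
After 5 (propagate distance d=44 (to screen)): x=9257/1218 (≈7.6002) theta=-121/2436 (≈-0.0497)
|theta_initial|=0.5000 |theta_final|=121/2436 (≈0.0497) -> not increased

Answer: no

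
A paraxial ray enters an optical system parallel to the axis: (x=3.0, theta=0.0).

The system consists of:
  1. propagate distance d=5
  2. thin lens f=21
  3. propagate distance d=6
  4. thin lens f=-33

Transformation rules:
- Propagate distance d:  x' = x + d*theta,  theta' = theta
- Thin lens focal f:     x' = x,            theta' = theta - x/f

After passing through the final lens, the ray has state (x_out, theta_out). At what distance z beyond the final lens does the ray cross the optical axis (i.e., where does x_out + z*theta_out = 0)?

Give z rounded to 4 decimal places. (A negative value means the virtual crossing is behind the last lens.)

Answer: 27.5000

Derivation:
Initial: x=3.0000 theta=0.0000
After 1 (propagate distance d=5): x=3.0000 theta=0.0000
After 2 (thin lens f=21): x=3.0000 theta=-1/7 (≈-0.1429)
After 3 (propagate distance d=6): x=15/7 (≈2.1429) theta=-1/7 (≈-0.1429)
After 4 (thin lens f=-33): x=15/7 (≈2.1429) theta=-6/77 (≈-0.0779)
z_focus = -x_out/theta_out = -(15/7)/(-6/77) = 27.5000
Rounded to 4 decimal places: z = 27.5000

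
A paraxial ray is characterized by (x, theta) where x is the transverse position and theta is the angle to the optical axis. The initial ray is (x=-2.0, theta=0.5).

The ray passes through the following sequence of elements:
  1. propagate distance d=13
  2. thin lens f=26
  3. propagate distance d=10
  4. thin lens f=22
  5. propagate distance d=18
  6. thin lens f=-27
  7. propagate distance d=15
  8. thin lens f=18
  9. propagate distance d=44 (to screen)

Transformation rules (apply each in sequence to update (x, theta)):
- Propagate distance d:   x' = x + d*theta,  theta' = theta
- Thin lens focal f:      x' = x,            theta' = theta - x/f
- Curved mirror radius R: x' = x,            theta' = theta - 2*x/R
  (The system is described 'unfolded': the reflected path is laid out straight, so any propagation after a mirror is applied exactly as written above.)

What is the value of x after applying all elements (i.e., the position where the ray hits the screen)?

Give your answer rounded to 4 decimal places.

Answer: -5.0901

Derivation:
Initial: x=-2.0000 theta=0.5000
After 1 (propagate distance d=13): x=4.5000 theta=0.5000
After 2 (thin lens f=26): x=4.5000 theta=17/52 (≈0.3269)
After 3 (propagate distance d=10): x=101/13 (≈7.7692) theta=17/52 (≈0.3269)
After 4 (thin lens f=22): x=101/13 (≈7.7692) theta=-15/572 (≈-0.0262)
After 5 (propagate distance d=18): x=2087/286 (≈7.2972) theta=-15/572 (≈-0.0262)
After 6 (thin lens f=-27): x=2087/286 (≈7.2972) theta=3769/15444 (≈0.2440)
After 7 (propagate distance d=15): x=56411/5148 (≈10.9578) theta=3769/15444 (≈0.2440)
After 8 (thin lens f=18): x=56411/5148 (≈10.9578) theta=-33797/92664 (≈-0.3647)
After 9 (propagate distance d=44 (to screen)): x=-235835/46332 (≈-5.0901) theta=-33797/92664 (≈-0.3647)
Rounded to 4 decimal places: x = -5.0901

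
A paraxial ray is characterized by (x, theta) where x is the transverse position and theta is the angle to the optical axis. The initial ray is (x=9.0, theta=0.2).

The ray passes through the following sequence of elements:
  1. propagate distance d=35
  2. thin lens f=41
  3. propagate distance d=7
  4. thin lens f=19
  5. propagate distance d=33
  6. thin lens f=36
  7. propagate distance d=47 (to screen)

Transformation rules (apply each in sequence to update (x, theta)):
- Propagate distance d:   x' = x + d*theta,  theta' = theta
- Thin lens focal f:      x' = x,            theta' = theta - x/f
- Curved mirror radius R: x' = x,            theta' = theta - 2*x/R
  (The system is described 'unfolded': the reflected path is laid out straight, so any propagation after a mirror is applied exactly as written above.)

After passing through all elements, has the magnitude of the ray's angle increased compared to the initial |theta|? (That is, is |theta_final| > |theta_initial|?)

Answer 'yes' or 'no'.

Answer: yes

Derivation:
Initial: x=9.0000 theta=0.2000
After 1 (propagate distance d=35): x=16.0000 theta=0.2000
After 2 (thin lens f=41): x=16.0000 theta=-39/205 (≈-0.1902)
After 3 (propagate distance d=7): x=3007/205 (≈14.6683) theta=-39/205 (≈-0.1902)
After 4 (thin lens f=19): x=3007/205 (≈14.6683) theta=-3748/3895 (≈-0.9623)
After 5 (propagate distance d=33): x=-66551/3895 (≈-17.0863) theta=-3748/3895 (≈-0.9623)
After 6 (thin lens f=36): x=-66551/3895 (≈-17.0863) theta=-68377/140220 (≈-0.4876)
After 7 (propagate distance d=47 (to screen)): x=-1121911/28044 (≈-40.0054) theta=-68377/140220 (≈-0.4876)
|theta_initial|=0.2000 |theta_final|=68377/140220 (≈0.4876) -> increased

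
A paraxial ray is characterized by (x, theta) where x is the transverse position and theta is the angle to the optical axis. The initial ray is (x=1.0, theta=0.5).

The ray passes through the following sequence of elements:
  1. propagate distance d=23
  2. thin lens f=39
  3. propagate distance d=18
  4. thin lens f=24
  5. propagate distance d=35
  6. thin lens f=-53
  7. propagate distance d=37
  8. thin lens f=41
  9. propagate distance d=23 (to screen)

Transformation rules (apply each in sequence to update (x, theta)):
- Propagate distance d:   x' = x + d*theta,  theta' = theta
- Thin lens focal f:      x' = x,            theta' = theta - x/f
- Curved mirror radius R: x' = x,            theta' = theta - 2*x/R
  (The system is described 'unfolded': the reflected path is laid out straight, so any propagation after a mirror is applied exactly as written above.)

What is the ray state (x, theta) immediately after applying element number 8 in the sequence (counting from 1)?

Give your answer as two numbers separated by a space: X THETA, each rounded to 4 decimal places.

Answer: -19.1862 -0.0255

Derivation:
Initial: x=1.0000 theta=0.5000
After 1 (propagate distance d=23): x=12.5000 theta=0.5000
After 2 (thin lens f=39): x=12.5000 theta=7/39 (≈0.1795)
After 3 (propagate distance d=18): x=409/26 (≈15.7308) theta=7/39 (≈0.1795)
After 4 (thin lens f=24): x=409/26 (≈15.7308) theta=-99/208 (≈-0.4760)
After 5 (propagate distance d=35): x=-193/208 (≈-0.9279) theta=-99/208 (≈-0.4760)
After 6 (thin lens f=-53): x=-193/208 (≈-0.9279) theta=-340/689 (≈-0.4935)
After 7 (propagate distance d=37): x=-211509/11024 (≈-19.1862) theta=-340/689 (≈-0.4935)
After 8 (thin lens f=41): x=-211509/11024 (≈-19.1862) theta=-887/34768 (≈-0.0255)
Rounded to 4 decimal places: x = -19.1862, theta = -0.0255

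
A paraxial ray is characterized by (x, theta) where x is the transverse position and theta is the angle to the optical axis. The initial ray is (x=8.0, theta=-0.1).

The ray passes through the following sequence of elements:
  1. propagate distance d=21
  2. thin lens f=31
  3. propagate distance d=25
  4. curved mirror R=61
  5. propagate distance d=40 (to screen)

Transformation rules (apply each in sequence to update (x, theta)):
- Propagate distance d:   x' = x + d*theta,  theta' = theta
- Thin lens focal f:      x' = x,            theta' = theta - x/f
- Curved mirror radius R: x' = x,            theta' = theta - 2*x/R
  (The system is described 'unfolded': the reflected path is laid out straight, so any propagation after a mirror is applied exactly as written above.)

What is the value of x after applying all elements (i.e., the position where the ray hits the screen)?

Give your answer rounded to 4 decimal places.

Initial: x=8.0000 theta=-0.1000
After 1 (propagate distance d=21): x=5.9000 theta=-0.1000
After 2 (thin lens f=31): x=5.9000 theta=-9/31 (≈-0.2903)
After 3 (propagate distance d=25): x=-421/310 (≈-1.3581) theta=-9/31 (≈-0.2903)
After 4 (curved mirror R=61): x=-421/310 (≈-1.3581) theta=-2324/9455 (≈-0.2458)
After 5 (propagate distance d=40 (to screen)): x=-211601/18910 (≈-11.1899) theta=-2324/9455 (≈-0.2458)
Rounded to 4 decimal places: x = -11.1899

Answer: -11.1899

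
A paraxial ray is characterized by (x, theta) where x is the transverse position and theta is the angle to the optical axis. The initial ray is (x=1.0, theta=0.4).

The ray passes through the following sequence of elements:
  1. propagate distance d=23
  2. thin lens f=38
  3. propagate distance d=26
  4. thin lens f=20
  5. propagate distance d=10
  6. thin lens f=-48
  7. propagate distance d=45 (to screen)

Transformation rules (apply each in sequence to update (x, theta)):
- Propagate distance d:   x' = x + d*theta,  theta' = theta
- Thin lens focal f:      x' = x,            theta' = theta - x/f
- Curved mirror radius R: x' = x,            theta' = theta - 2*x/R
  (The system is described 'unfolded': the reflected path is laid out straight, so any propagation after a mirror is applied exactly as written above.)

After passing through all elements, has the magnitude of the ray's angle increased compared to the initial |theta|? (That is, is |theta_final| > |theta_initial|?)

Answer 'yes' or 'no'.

Answer: no

Derivation:
Initial: x=1.0000 theta=0.4000
After 1 (propagate distance d=23): x=10.2000 theta=0.4000
After 2 (thin lens f=38): x=10.2000 theta=5/38 (≈0.1316)
After 3 (propagate distance d=26): x=1294/95 (≈13.6211) theta=5/38 (≈0.1316)
After 4 (thin lens f=20): x=1294/95 (≈13.6211) theta=-261/475 (≈-0.5495)
After 5 (propagate distance d=10): x=772/95 (≈8.1263) theta=-261/475 (≈-0.5495)
After 6 (thin lens f=-48): x=772/95 (≈8.1263) theta=-2167/5700 (≈-0.3802)
After 7 (propagate distance d=45 (to screen)): x=-3413/380 (≈-8.9816) theta=-2167/5700 (≈-0.3802)
|theta_initial|=0.4000 |theta_final|=2167/5700 (≈0.3802) -> not increased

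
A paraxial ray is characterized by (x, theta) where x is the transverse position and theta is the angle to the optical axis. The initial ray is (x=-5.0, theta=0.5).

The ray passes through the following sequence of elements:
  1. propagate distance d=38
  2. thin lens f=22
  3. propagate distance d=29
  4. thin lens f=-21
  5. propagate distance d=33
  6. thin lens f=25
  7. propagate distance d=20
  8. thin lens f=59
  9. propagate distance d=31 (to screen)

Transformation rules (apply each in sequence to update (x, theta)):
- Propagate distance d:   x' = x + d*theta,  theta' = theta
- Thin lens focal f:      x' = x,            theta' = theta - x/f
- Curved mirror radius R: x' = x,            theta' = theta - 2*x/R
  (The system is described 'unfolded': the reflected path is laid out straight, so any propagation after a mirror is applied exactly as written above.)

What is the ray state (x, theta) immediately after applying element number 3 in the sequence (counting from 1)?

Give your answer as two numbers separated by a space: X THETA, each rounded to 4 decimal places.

Initial: x=-5.0000 theta=0.5000
After 1 (propagate distance d=38): x=14.0000 theta=0.5000
After 2 (thin lens f=22): x=14.0000 theta=-3/22 (≈-0.1364)
After 3 (propagate distance d=29): x=221/22 (≈10.0455) theta=-3/22 (≈-0.1364)
Rounded to 4 decimal places: x = 10.0455, theta = -0.1364

Answer: 10.0455 -0.1364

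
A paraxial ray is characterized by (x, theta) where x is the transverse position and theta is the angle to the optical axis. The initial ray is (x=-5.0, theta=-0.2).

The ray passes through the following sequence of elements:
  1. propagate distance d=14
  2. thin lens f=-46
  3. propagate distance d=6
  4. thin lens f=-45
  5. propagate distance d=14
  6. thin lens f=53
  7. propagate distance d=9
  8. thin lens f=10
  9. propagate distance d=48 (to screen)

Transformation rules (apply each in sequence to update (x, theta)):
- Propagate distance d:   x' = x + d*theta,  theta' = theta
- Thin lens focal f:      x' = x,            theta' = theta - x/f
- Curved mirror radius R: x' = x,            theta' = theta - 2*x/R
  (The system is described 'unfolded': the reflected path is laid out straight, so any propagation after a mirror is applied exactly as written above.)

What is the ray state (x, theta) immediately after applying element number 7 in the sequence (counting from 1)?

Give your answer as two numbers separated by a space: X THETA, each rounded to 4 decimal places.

Initial: x=-5.0000 theta=-0.2000
After 1 (propagate distance d=14): x=-7.8000 theta=-0.2000
After 2 (thin lens f=-46): x=-7.8000 theta=-17/46 (≈-0.3696)
After 3 (propagate distance d=6): x=-1152/115 (≈-10.0174) theta=-17/46 (≈-0.3696)
After 4 (thin lens f=-45): x=-1152/115 (≈-10.0174) theta=-681/1150 (≈-0.5922)
After 5 (propagate distance d=14): x=-10527/575 (≈-18.3078) theta=-681/1150 (≈-0.5922)
After 6 (thin lens f=53): x=-10527/575 (≈-18.3078) theta=-15039/60950 (≈-0.2467)
After 7 (propagate distance d=9): x=-1251213/60950 (≈-20.5285) theta=-15039/60950 (≈-0.2467)
Rounded to 4 decimal places: x = -20.5285, theta = -0.2467

Answer: -20.5285 -0.2467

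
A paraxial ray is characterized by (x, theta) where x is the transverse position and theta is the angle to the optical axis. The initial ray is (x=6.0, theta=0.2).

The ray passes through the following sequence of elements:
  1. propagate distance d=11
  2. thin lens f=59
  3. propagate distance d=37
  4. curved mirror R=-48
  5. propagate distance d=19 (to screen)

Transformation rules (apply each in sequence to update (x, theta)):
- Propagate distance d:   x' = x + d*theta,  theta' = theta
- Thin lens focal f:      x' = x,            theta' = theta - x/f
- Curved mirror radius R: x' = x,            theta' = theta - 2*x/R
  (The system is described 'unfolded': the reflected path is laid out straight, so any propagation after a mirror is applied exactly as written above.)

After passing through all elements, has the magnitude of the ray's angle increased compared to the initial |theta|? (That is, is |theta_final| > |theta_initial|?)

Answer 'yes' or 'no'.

Answer: yes

Derivation:
Initial: x=6.0000 theta=0.2000
After 1 (propagate distance d=11): x=8.2000 theta=0.2000
After 2 (thin lens f=59): x=8.2000 theta=18/295 (≈0.0610)
After 3 (propagate distance d=37): x=617/59 (≈10.4576) theta=18/295 (≈0.0610)
After 4 (curved mirror R=-48): x=617/59 (≈10.4576) theta=3517/7080 (≈0.4968)
After 5 (propagate distance d=19 (to screen)): x=140863/7080 (≈19.8959) theta=3517/7080 (≈0.4968)
|theta_initial|=0.2000 |theta_final|=3517/7080 (≈0.4968) -> increased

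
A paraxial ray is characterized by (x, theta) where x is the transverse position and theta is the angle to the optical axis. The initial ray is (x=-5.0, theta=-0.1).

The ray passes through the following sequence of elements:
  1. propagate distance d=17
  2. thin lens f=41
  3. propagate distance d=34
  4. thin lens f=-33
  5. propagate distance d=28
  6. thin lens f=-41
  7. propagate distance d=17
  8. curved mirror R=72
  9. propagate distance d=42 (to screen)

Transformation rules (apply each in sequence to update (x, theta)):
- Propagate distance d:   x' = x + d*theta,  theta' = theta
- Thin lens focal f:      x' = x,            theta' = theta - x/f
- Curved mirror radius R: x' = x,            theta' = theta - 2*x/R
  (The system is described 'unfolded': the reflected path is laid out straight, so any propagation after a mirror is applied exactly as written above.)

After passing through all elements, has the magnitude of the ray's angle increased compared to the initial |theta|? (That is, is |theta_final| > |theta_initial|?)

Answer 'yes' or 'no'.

Initial: x=-5.0000 theta=-0.1000
After 1 (propagate distance d=17): x=-6.7000 theta=-0.1000
After 2 (thin lens f=41): x=-6.7000 theta=13/205 (≈0.0634)
After 3 (propagate distance d=34): x=-1863/410 (≈-4.5439) theta=13/205 (≈0.0634)
After 4 (thin lens f=-33): x=-1863/410 (≈-4.5439) theta=-67/902 (≈-0.0743)
After 5 (propagate distance d=28): x=-29873/4510 (≈-6.6237) theta=-67/902 (≈-0.0743)
After 6 (thin lens f=-41): x=-29873/4510 (≈-6.6237) theta=-21804/92455 (≈-0.2358)
After 7 (propagate distance d=17): x=-178739/16810 (≈-10.6329) theta=-21804/92455 (≈-0.2358)
After 8 (curved mirror R=72): x=-178739/16810 (≈-10.6329) theta=396241/6656760 (≈0.0595)
After 9 (propagate distance d=42 (to screen)): x=-9023087/1109460 (≈-8.1329) theta=396241/6656760 (≈0.0595)
|theta_initial|=0.1000 |theta_final|=396241/6656760 (≈0.0595) -> not increased

Answer: no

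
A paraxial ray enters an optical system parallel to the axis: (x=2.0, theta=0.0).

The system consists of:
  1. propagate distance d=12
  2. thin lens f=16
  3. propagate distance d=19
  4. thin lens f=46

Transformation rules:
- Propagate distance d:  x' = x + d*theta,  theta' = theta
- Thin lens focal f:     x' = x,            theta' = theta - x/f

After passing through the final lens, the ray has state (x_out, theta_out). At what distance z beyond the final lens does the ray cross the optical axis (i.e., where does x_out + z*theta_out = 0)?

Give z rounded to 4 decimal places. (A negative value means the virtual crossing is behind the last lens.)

Answer: -3.2093

Derivation:
Initial: x=2.0000 theta=0.0000
After 1 (propagate distance d=12): x=2.0000 theta=0.0000
After 2 (thin lens f=16): x=2.0000 theta=-0.1250
After 3 (propagate distance d=19): x=-0.3750 theta=-0.1250
After 4 (thin lens f=46): x=-0.3750 theta=-43/368 (≈-0.1168)
z_focus = -x_out/theta_out = -(-0.3750)/(-43/368) = -138/43 ≈ -3.2093
Rounded to 4 decimal places: z = -3.2093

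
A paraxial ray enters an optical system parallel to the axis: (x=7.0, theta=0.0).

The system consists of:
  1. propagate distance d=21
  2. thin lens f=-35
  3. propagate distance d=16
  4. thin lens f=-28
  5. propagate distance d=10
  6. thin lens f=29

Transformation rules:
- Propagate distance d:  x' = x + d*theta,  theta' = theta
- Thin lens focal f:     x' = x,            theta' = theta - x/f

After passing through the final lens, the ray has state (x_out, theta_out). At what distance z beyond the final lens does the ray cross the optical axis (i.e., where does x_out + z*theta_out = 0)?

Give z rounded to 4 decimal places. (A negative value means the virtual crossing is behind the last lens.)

Answer: -881.1233

Derivation:
Initial: x=7.0000 theta=0.0000
After 1 (propagate distance d=21): x=7.0000 theta=0.0000
After 2 (thin lens f=-35): x=7.0000 theta=0.2000
After 3 (propagate distance d=16): x=10.2000 theta=0.2000
After 4 (thin lens f=-28): x=10.2000 theta=79/140 (≈0.5643)
After 5 (propagate distance d=10): x=1109/70 (≈15.8429) theta=79/140 (≈0.5643)
After 6 (thin lens f=29): x=1109/70 (≈15.8429) theta=73/4060 (≈0.0180)
z_focus = -x_out/theta_out = -(1109/70)/(73/4060) = -64322/73 ≈ -881.1233
Rounded to 4 decimal places: z = -881.1233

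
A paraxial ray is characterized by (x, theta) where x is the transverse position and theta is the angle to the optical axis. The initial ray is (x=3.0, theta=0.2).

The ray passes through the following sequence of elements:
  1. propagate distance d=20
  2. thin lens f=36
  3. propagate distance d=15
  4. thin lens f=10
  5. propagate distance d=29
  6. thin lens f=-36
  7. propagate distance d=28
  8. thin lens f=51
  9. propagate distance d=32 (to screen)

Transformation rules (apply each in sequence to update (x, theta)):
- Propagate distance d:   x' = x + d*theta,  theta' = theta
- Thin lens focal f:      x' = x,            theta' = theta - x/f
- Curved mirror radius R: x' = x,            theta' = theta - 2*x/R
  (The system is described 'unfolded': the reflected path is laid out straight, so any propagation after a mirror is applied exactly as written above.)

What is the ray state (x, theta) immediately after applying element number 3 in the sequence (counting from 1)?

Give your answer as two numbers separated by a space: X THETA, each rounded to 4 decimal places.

Initial: x=3.0000 theta=0.2000
After 1 (propagate distance d=20): x=7.0000 theta=0.2000
After 2 (thin lens f=36): x=7.0000 theta=1/180 (≈0.0056)
After 3 (propagate distance d=15): x=85/12 (≈7.0833) theta=1/180 (≈0.0056)
Rounded to 4 decimal places: x = 7.0833, theta = 0.0056

Answer: 7.0833 0.0056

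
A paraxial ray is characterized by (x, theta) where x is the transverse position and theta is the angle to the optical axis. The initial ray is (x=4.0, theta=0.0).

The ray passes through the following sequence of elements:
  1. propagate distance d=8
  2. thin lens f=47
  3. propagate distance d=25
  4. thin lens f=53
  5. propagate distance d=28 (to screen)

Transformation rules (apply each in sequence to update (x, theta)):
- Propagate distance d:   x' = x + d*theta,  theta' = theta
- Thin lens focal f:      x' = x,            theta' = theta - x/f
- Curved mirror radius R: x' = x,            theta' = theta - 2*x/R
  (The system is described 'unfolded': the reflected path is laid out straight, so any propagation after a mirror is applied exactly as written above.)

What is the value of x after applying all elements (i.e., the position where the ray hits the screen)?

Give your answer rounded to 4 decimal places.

Initial: x=4.0000 theta=0.0000
After 1 (propagate distance d=8): x=4.0000 theta=0.0000
After 2 (thin lens f=47): x=4.0000 theta=-4/47 (≈-0.0851)
After 3 (propagate distance d=25): x=88/47 (≈1.8723) theta=-4/47 (≈-0.0851)
After 4 (thin lens f=53): x=88/47 (≈1.8723) theta=-300/2491 (≈-0.1204)
After 5 (propagate distance d=28 (to screen)): x=-3736/2491 (≈-1.4998) theta=-300/2491 (≈-0.1204)
Rounded to 4 decimal places: x = -1.4998

Answer: -1.4998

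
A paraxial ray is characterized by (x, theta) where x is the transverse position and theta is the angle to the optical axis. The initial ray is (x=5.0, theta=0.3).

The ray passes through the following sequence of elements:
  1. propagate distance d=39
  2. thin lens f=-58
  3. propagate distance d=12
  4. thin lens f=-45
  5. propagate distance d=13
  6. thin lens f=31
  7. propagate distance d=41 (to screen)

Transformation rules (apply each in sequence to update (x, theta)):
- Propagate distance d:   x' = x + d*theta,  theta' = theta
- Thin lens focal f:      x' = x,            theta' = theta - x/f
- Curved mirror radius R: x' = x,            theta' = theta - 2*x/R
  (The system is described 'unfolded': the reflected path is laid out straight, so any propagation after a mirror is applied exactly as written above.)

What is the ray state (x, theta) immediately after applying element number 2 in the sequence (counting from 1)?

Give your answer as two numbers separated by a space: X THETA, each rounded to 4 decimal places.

Answer: 16.7000 0.5879

Derivation:
Initial: x=5.0000 theta=0.3000
After 1 (propagate distance d=39): x=16.7000 theta=0.3000
After 2 (thin lens f=-58): x=16.7000 theta=341/580 (≈0.5879)
Rounded to 4 decimal places: x = 16.7000, theta = 0.5879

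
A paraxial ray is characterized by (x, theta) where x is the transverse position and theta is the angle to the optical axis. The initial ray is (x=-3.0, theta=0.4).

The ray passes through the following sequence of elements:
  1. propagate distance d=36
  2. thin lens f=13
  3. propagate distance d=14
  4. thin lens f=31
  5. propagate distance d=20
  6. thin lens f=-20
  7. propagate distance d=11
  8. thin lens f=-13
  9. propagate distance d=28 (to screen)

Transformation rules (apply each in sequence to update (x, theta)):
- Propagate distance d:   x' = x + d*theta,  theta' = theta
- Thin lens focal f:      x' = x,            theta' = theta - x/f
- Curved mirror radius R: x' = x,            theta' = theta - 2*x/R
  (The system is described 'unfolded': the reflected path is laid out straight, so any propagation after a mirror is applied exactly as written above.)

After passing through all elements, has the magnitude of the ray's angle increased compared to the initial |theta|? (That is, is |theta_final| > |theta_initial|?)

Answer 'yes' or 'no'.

Initial: x=-3.0000 theta=0.4000
After 1 (propagate distance d=36): x=11.4000 theta=0.4000
After 2 (thin lens f=13): x=11.4000 theta=-31/65 (≈-0.4769)
After 3 (propagate distance d=14): x=307/65 (≈4.7231) theta=-31/65 (≈-0.4769)
After 4 (thin lens f=31): x=307/65 (≈4.7231) theta=-1268/2015 (≈-0.6293)
After 5 (propagate distance d=20): x=-15843/2015 (≈-7.8625) theta=-1268/2015 (≈-0.6293)
After 6 (thin lens f=-20): x=-15843/2015 (≈-7.8625) theta=-41203/40300 (≈-1.0224)
After 7 (propagate distance d=11): x=-770093/40300 (≈-19.1090) theta=-41203/40300 (≈-1.0224)
After 8 (thin lens f=-13): x=-770093/40300 (≈-19.1090) theta=-326433/130975 (≈-2.4923)
After 9 (propagate distance d=28 (to screen)): x=-9314341/104780 (≈-88.8943) theta=-326433/130975 (≈-2.4923)
|theta_initial|=0.4000 |theta_final|=326433/130975 (≈2.4923) -> increased

Answer: yes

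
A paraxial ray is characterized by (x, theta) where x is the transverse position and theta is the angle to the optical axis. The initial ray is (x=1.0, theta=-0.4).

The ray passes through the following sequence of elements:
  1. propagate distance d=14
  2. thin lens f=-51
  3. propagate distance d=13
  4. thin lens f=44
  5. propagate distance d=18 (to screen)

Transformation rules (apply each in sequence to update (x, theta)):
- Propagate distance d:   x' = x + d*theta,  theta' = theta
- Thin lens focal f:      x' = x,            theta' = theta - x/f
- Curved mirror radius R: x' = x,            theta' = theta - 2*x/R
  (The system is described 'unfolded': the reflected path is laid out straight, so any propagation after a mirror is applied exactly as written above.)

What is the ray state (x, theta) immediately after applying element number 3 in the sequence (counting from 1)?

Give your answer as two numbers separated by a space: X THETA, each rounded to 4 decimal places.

Initial: x=1.0000 theta=-0.4000
After 1 (propagate distance d=14): x=-4.6000 theta=-0.4000
After 2 (thin lens f=-51): x=-4.6000 theta=-25/51 (≈-0.4902)
After 3 (propagate distance d=13): x=-2798/255 (≈-10.9725) theta=-25/51 (≈-0.4902)
Rounded to 4 decimal places: x = -10.9725, theta = -0.4902

Answer: -10.9725 -0.4902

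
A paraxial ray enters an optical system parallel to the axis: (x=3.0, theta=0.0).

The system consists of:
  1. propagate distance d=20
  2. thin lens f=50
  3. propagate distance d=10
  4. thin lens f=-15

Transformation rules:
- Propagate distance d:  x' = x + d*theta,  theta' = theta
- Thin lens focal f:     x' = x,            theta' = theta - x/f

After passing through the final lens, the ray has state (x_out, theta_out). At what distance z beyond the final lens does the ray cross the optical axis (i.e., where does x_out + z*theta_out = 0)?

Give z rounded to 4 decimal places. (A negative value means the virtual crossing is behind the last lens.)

Initial: x=3.0000 theta=0.0000
After 1 (propagate distance d=20): x=3.0000 theta=0.0000
After 2 (thin lens f=50): x=3.0000 theta=-0.0600
After 3 (propagate distance d=10): x=2.4000 theta=-0.0600
After 4 (thin lens f=-15): x=2.4000 theta=0.1000
z_focus = -x_out/theta_out = -(2.4000)/(0.1000) = -24.0000
Rounded to 4 decimal places: z = -24.0000

Answer: -24.0000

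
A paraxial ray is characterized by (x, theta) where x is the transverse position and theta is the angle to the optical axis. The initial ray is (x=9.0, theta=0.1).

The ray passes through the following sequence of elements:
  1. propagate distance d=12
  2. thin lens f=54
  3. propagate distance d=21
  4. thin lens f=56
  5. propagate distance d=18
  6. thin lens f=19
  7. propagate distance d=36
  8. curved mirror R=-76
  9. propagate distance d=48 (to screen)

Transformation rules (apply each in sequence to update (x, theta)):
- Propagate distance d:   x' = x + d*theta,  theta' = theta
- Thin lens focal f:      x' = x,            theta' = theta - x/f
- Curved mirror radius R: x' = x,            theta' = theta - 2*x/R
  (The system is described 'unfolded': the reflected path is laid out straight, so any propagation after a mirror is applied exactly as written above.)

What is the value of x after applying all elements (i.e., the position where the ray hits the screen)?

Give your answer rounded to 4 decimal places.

Initial: x=9.0000 theta=0.1000
After 1 (propagate distance d=12): x=10.2000 theta=0.1000
After 2 (thin lens f=54): x=10.2000 theta=-4/45 (≈-0.0889)
After 3 (propagate distance d=21): x=25/3 (≈8.3333) theta=-4/45 (≈-0.0889)
After 4 (thin lens f=56): x=25/3 (≈8.3333) theta=-599/2520 (≈-0.2377)
After 5 (propagate distance d=18): x=1703/420 (≈4.0548) theta=-599/2520 (≈-0.2377)
After 6 (thin lens f=19): x=1703/420 (≈4.0548) theta=-21599/47880 (≈-0.4511)
After 7 (propagate distance d=36): x=-13891/1140 (≈-12.1851) theta=-21599/47880 (≈-0.4511)
After 8 (curved mirror R=-76): x=-13891/1140 (≈-12.1851) theta=-175523/227430 (≈-0.7718)
After 9 (propagate distance d=48 (to screen)): x=-7464239/151620 (≈-49.2299) theta=-175523/227430 (≈-0.7718)
Rounded to 4 decimal places: x = -49.2299

Answer: -49.2299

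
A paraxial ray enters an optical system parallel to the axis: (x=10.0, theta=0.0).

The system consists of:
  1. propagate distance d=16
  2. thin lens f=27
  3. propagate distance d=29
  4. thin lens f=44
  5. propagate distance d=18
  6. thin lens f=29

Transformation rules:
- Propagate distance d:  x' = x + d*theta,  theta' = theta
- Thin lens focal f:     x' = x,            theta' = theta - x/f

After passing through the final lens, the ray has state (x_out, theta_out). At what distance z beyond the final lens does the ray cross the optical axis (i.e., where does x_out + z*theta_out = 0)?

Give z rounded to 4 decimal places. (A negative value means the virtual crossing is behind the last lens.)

Initial: x=10.0000 theta=0.0000
After 1 (propagate distance d=16): x=10.0000 theta=0.0000
After 2 (thin lens f=27): x=10.0000 theta=-10/27 (≈-0.3704)
After 3 (propagate distance d=29): x=-20/27 (≈-0.7407) theta=-10/27 (≈-0.3704)
After 4 (thin lens f=44): x=-20/27 (≈-0.7407) theta=-35/99 (≈-0.3535)
After 5 (propagate distance d=18): x=-2110/297 (≈-7.1044) theta=-35/99 (≈-0.3535)
After 6 (thin lens f=29): x=-2110/297 (≈-7.1044) theta=-85/783 (≈-0.1086)
z_focus = -x_out/theta_out = -(-2110/297)/(-85/783) = -12238/187 ≈ -65.4439
Rounded to 4 decimal places: z = -65.4439

Answer: -65.4439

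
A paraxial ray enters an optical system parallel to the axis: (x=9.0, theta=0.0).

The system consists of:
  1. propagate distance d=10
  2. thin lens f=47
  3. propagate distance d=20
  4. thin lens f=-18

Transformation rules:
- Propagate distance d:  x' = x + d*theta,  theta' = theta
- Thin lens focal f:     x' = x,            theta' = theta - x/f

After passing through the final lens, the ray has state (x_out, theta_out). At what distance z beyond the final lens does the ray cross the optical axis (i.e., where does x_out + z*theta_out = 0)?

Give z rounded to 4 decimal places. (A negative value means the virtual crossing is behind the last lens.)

Answer: -54.0000

Derivation:
Initial: x=9.0000 theta=0.0000
After 1 (propagate distance d=10): x=9.0000 theta=0.0000
After 2 (thin lens f=47): x=9.0000 theta=-9/47 (≈-0.1915)
After 3 (propagate distance d=20): x=243/47 (≈5.1702) theta=-9/47 (≈-0.1915)
After 4 (thin lens f=-18): x=243/47 (≈5.1702) theta=9/94 (≈0.0957)
z_focus = -x_out/theta_out = -(243/47)/(9/94) = -54.0000
Rounded to 4 decimal places: z = -54.0000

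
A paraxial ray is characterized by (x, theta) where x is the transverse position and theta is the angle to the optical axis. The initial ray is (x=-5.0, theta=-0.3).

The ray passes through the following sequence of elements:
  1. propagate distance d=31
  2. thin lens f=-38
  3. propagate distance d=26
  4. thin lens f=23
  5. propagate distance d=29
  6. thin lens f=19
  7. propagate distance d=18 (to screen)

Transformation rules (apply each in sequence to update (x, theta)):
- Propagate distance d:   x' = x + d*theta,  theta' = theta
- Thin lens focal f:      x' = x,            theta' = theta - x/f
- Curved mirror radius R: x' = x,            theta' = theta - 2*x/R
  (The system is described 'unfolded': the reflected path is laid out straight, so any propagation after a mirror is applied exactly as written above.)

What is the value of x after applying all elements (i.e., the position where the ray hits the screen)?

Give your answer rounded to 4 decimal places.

Answer: 12.1847

Derivation:
Initial: x=-5.0000 theta=-0.3000
After 1 (propagate distance d=31): x=-14.3000 theta=-0.3000
After 2 (thin lens f=-38): x=-14.3000 theta=-257/380 (≈-0.6763)
After 3 (propagate distance d=26): x=-3029/95 (≈-31.8842) theta=-257/380 (≈-0.6763)
After 4 (thin lens f=23): x=-3029/95 (≈-31.8842) theta=1241/1748 (≈0.7100)
After 5 (propagate distance d=29): x=-98723/8740 (≈-11.2955) theta=1241/1748 (≈0.7100)
After 6 (thin lens f=19): x=-98723/8740 (≈-11.2955) theta=108309/83030 (≈1.3045)
After 7 (propagate distance d=18 (to screen)): x=2023387/166060 (≈12.1847) theta=108309/83030 (≈1.3045)
Rounded to 4 decimal places: x = 12.1847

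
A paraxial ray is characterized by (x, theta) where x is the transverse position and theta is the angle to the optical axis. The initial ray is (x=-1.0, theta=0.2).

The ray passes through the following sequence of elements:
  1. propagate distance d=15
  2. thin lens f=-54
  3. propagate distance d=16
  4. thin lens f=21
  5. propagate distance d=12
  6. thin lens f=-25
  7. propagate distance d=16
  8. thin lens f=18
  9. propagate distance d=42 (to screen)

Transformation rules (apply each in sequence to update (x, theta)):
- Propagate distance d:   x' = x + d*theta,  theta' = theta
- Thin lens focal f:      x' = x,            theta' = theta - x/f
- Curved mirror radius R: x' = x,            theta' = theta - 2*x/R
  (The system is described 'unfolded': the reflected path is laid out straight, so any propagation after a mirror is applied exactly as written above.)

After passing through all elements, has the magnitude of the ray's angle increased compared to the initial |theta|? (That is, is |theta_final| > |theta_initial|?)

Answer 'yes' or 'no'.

Initial: x=-1.0000 theta=0.2000
After 1 (propagate distance d=15): x=2.0000 theta=0.2000
After 2 (thin lens f=-54): x=2.0000 theta=32/135 (≈0.2370)
After 3 (propagate distance d=16): x=782/135 (≈5.7926) theta=32/135 (≈0.2370)
After 4 (thin lens f=21): x=782/135 (≈5.7926) theta=-22/567 (≈-0.0388)
After 5 (propagate distance d=12): x=1678/315 (≈5.3270) theta=-22/567 (≈-0.0388)
After 6 (thin lens f=-25): x=1678/315 (≈5.3270) theta=12352/70875 (≈0.1743)
After 7 (propagate distance d=16): x=575182/70875 (≈8.1154) theta=12352/70875 (≈0.1743)
After 8 (thin lens f=18): x=575182/70875 (≈8.1154) theta=-176423/637875 (≈-0.2766)
After 9 (propagate distance d=42 (to screen)): x=-744376/212625 (≈-3.5009) theta=-176423/637875 (≈-0.2766)
|theta_initial|=0.2000 |theta_final|=176423/637875 (≈0.2766) -> increased

Answer: yes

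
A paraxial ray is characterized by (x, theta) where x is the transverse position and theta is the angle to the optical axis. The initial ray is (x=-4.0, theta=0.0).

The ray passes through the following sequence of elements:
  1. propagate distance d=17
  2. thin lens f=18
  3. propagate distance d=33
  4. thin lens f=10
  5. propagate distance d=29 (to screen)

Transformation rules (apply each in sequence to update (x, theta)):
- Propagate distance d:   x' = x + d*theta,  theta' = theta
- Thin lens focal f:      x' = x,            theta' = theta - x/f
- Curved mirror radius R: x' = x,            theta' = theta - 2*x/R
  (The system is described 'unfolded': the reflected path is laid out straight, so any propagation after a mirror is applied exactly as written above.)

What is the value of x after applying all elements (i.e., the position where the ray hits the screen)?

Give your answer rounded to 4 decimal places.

Initial: x=-4.0000 theta=0.0000
After 1 (propagate distance d=17): x=-4.0000 theta=0.0000
After 2 (thin lens f=18): x=-4.0000 theta=2/9 (≈0.2222)
After 3 (propagate distance d=33): x=10/3 (≈3.3333) theta=2/9 (≈0.2222)
After 4 (thin lens f=10): x=10/3 (≈3.3333) theta=-1/9 (≈-0.1111)
After 5 (propagate distance d=29 (to screen)): x=1/9 (≈0.1111) theta=-1/9 (≈-0.1111)
Rounded to 4 decimal places: x = 0.1111

Answer: 0.1111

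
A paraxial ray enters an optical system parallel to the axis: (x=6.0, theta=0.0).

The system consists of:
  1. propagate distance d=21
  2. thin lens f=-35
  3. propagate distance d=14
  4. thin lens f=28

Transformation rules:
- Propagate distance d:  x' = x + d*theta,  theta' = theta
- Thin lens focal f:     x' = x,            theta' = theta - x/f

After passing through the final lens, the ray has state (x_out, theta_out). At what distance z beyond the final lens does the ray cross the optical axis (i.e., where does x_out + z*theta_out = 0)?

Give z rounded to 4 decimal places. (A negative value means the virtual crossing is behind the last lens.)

Initial: x=6.0000 theta=0.0000
After 1 (propagate distance d=21): x=6.0000 theta=0.0000
After 2 (thin lens f=-35): x=6.0000 theta=6/35 (≈0.1714)
After 3 (propagate distance d=14): x=8.4000 theta=6/35 (≈0.1714)
After 4 (thin lens f=28): x=8.4000 theta=-9/70 (≈-0.1286)
z_focus = -x_out/theta_out = -(8.4000)/(-9/70) = 196/3 ≈ 65.3333
Rounded to 4 decimal places: z = 65.3333

Answer: 65.3333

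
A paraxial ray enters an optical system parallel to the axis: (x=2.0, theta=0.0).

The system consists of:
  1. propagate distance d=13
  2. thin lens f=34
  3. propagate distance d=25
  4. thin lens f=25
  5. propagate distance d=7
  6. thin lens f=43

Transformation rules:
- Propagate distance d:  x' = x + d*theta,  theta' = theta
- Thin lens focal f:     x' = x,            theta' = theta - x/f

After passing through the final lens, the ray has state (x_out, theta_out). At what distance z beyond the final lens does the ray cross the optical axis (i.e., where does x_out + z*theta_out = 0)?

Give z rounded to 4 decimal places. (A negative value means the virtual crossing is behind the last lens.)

Initial: x=2.0000 theta=0.0000
After 1 (propagate distance d=13): x=2.0000 theta=0.0000
After 2 (thin lens f=34): x=2.0000 theta=-1/17 (≈-0.0588)
After 3 (propagate distance d=25): x=9/17 (≈0.5294) theta=-1/17 (≈-0.0588)
After 4 (thin lens f=25): x=9/17 (≈0.5294) theta=-0.0800
After 5 (propagate distance d=7): x=-13/425 (≈-0.0306) theta=-0.0800
After 6 (thin lens f=43): x=-13/425 (≈-0.0306) theta=-1449/18275 (≈-0.0793)
z_focus = -x_out/theta_out = -(-13/425)/(-1449/18275) = -559/1449 ≈ -0.3858
Rounded to 4 decimal places: z = -0.3858

Answer: -0.3858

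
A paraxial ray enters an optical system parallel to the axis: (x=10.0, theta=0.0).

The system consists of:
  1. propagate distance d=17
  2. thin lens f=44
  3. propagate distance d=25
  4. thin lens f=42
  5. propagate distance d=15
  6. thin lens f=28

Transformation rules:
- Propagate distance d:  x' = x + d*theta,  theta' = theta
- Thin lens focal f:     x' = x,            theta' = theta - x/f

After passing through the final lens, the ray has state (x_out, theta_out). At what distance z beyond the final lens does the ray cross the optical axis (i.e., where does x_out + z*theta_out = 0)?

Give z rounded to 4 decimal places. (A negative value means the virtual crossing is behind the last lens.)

Answer: -2.0591

Derivation:
Initial: x=10.0000 theta=0.0000
After 1 (propagate distance d=17): x=10.0000 theta=0.0000
After 2 (thin lens f=44): x=10.0000 theta=-5/22 (≈-0.2273)
After 3 (propagate distance d=25): x=95/22 (≈4.3182) theta=-5/22 (≈-0.2273)
After 4 (thin lens f=42): x=95/22 (≈4.3182) theta=-305/924 (≈-0.3301)
After 5 (propagate distance d=15): x=-195/308 (≈-0.6331) theta=-305/924 (≈-0.3301)
After 6 (thin lens f=28): x=-195/308 (≈-0.6331) theta=-7955/25872 (≈-0.3075)
z_focus = -x_out/theta_out = -(-195/308)/(-7955/25872) = -3276/1591 ≈ -2.0591
Rounded to 4 decimal places: z = -2.0591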